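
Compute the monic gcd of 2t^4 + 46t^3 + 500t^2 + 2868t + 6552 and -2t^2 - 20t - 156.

Euclidean algorithm in ℚ[t]:
  2t^4 + 46t^3 + 500t^2 + 2868t + 6552 = (-t^2 - 13t - 42)(-2t^2 - 20t - 156) + (0)
Last nonzero remainder: -2t^2 - 20t - 156. Dividing through by -2 gives the monic gcd t^2 + 10t + 78.

t^2 + 10t + 78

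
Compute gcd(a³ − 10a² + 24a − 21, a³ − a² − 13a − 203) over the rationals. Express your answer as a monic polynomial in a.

By polynomial division,
  a³ − 10a² + 24a − 21 = (a³ − a² − 13a − 203) + (−9a² + 37a + 182)
  a³ − a² − 13a − 203 = (−(1/9)a − 28/81)(−9a² + 37a + 182) + ((1621/81)a − 11347/81)
  −9a² + 37a + 182 = (−(729/1621)a − 2106/1621)((1621/81)a − 11347/81) + (0)
Last nonzero remainder: (1621/81)a − 11347/81. Dividing through by 1621/81 gives the monic gcd a − 7.

a − 7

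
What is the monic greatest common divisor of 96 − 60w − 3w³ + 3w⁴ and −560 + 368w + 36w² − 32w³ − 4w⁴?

Euclidean algorithm in ℚ[w]:
  3w⁴ − 3w³ − 60w + 96 = (−3/4)(−4w⁴ − 32w³ + 36w² + 368w − 560) + (−27w³ + 27w² + 216w − 324)
  −4w⁴ − 32w³ + 36w² + 368w − 560 = ((4/27)w + 4/3)(−27w³ + 27w² + 216w − 324) + (−32w² + 128w − 128)
  −27w³ + 27w² + 216w − 324 = ((27/32)w + 81/32)(−32w² + 128w − 128) + (0)
Last nonzero remainder: −32w² + 128w − 128. Dividing through by −32 gives the monic gcd w² − 4w + 4.

4 − 4w + w²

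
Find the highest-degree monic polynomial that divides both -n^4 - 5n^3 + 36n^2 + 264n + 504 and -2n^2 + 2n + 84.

n^2 - n - 42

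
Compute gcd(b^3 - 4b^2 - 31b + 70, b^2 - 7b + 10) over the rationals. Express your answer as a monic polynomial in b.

Repeated division with remainder:
  b^3 - 4b^2 - 31b + 70 = (b + 3)(b^2 - 7b + 10) + (-20b + 40)
  b^2 - 7b + 10 = (-(1/20)b + 1/4)(-20b + 40) + (0)
Last nonzero remainder: -20b + 40. Dividing through by -20 gives the monic gcd b - 2.

b - 2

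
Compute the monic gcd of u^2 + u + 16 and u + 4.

1

By polynomial division,
  u^2 + u + 16 = (u − 3)(u + 4) + (28)
  u + 4 = ((1/28)u + 1/7)(28) + (0)
The last nonzero remainder is the constant 28, so the polynomials are coprime and gcd = 1.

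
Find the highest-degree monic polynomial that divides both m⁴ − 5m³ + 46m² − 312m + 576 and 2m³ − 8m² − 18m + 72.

m² − 7m + 12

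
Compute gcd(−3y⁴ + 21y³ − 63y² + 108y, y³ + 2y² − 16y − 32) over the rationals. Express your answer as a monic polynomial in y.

Euclidean algorithm in ℚ[y]:
  −3y⁴ + 21y³ − 63y² + 108y = (−3y + 27)(y³ + 2y² − 16y − 32) + (−165y² + 444y + 864)
  y³ + 2y² − 16y − 32 = (−(1/165)y − 86/3025)(−165y² + 444y + 864) + ((5624/3025)y − 22496/3025)
  −165y² + 444y + 864 = (−(499125/5624)y − 81675/703)((5624/3025)y − 22496/3025) + (0)
Last nonzero remainder: (5624/3025)y − 22496/3025. Dividing through by 5624/3025 gives the monic gcd y − 4.

y − 4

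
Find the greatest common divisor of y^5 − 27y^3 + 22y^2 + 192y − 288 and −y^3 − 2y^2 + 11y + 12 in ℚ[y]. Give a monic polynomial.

y^2 + y − 12

By polynomial division,
  y^5 − 27y^3 + 22y^2 + 192y − 288 = (−y^2 + 2y + 12)(−y^3 − 2y^2 + 11y + 12) + (36y^2 + 36y − 432)
  −y^3 − 2y^2 + 11y + 12 = (−(1/36)y − 1/36)(36y^2 + 36y − 432) + (0)
Last nonzero remainder: 36y^2 + 36y − 432. Dividing through by 36 gives the monic gcd y^2 + y − 12.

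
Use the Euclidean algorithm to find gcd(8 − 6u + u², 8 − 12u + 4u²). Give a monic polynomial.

−2 + u

Repeated division with remainder:
  u² − 6u + 8 = (1/4)(4u² − 12u + 8) + (−3u + 6)
  4u² − 12u + 8 = (−(4/3)u + 4/3)(−3u + 6) + (0)
Last nonzero remainder: −3u + 6. Dividing through by −3 gives the monic gcd u − 2.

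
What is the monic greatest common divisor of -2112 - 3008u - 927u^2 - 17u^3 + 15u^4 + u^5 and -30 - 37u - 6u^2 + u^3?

3 + 4u + u^2

Apply the Euclidean algorithm:
  u^5 + 15u^4 - 17u^3 - 927u^2 - 3008u - 2112 = (u^2 + 21u + 146)(u^3 - 6u^2 - 37u - 30) + (756u^2 + 3024u + 2268)
  u^3 - 6u^2 - 37u - 30 = ((1/756)u - 5/378)(756u^2 + 3024u + 2268) + (0)
Last nonzero remainder: 756u^2 + 3024u + 2268. Dividing through by 756 gives the monic gcd u^2 + 4u + 3.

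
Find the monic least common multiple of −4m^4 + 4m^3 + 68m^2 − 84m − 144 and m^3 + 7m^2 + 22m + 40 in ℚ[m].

m^6 + 2m^5 − 10m^4 − 40m^3 − 71m^2 + 318m + 360

By polynomial division,
  −4m^4 + 4m^3 + 68m^2 − 84m − 144 = (−4m + 32)(m^3 + 7m^2 + 22m + 40) + (−68m^2 − 628m − 1424)
  m^3 + 7m^2 + 22m + 40 = (−(1/68)m + 19/578)(−68m^2 − 628m − 1424) + ((6272/289)m + 25088/289)
  −68m^2 − 628m − 1424 = (−(4913/1568)m − 25721/1568)((6272/289)m + 25088/289) + (0)
Last nonzero remainder: (6272/289)m + 25088/289. Dividing through by 6272/289 gives the monic gcd m + 4.
Then lcm(f, g) = f·g / gcd(f, g); expanding and making the result monic gives the answer.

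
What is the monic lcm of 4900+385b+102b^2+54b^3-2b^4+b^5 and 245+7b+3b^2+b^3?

Euclidean algorithm in ℚ[b]:
  b^5-2b^4+54b^3+102b^2+385b+4900 = (b^2-5b+62)(b^3+3b^2+7b+245) + (-294b^2+1176b-10290)
  b^3+3b^2+7b+245 = (-(1/294)b-1/42)(-294b^2+1176b-10290) + (0)
Last nonzero remainder: -294b^2+1176b-10290. Dividing through by -294 gives the monic gcd b^2-4b+35.
Then lcm(f, g) = f·g / gcd(f, g); expanding and making the result monic gives the answer.

34300+7595b+1099b^2+480b^3+40b^4+5b^5+b^6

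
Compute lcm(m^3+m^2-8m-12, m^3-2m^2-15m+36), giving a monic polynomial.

m^5+2m^4-19m^3-32m^2+84m+144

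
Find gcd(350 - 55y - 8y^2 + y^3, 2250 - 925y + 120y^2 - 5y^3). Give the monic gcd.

Repeated division with remainder:
  y^3 - 8y^2 - 55y + 350 = (-1/5)(-5y^3 + 120y^2 - 925y + 2250) + (16y^2 - 240y + 800)
  -5y^3 + 120y^2 - 925y + 2250 = (-(5/16)y + 45/16)(16y^2 - 240y + 800) + (0)
Last nonzero remainder: 16y^2 - 240y + 800. Dividing through by 16 gives the monic gcd y^2 - 15y + 50.

50 - 15y + y^2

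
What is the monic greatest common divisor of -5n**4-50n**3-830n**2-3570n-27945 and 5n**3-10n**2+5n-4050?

By polynomial division,
  -5n**4-50n**3-830n**2-3570n-27945 = (-n-12)(5n**3-10n**2+5n-4050) + (-945n**2-7560n-76545)
  5n**3-10n**2+5n-4050 = (-(1/189)n+10/189)(-945n**2-7560n-76545) + (0)
Last nonzero remainder: -945n**2-7560n-76545. Dividing through by -945 gives the monic gcd n**2+8n+81.

n**2+8n+81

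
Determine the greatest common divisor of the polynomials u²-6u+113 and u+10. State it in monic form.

1

Euclidean algorithm in ℚ[u]:
  u²-6u+113 = (u-16)(u+10) + (273)
  u+10 = ((1/273)u+10/273)(273) + (0)
The last nonzero remainder is the constant 273, so the polynomials are coprime and gcd = 1.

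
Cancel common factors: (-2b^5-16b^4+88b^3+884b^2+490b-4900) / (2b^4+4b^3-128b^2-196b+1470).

(-b^2-3b+10)/(b-3)

Apply the Euclidean algorithm:
  -2b^5-16b^4+88b^3+884b^2+490b-4900 = (-b-6)(2b^4+4b^3-128b^2-196b+1470) + (-16b^3-80b^2+784b+3920)
  2b^4+4b^3-128b^2-196b+1470 = (-(1/8)b+3/8)(-16b^3-80b^2+784b+3920) + (0)
Last nonzero remainder: -16b^3-80b^2+784b+3920. Dividing through by -16 gives the monic gcd b^3+5b^2-49b-245.
Cancel b^3+5b^2-49b-245 from numerator and denominator to get the reduced form.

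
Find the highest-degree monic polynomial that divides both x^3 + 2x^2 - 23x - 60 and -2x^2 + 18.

Apply the Euclidean algorithm:
  x^3 + 2x^2 - 23x - 60 = (-(1/2)x - 1)(-2x^2 + 18) + (-14x - 42)
  -2x^2 + 18 = ((1/7)x - 3/7)(-14x - 42) + (0)
Last nonzero remainder: -14x - 42. Dividing through by -14 gives the monic gcd x + 3.

x + 3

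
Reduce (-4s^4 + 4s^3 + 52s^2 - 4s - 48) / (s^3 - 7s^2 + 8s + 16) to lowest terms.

(-4s^2 - 8s + 12)/(s - 4)

Euclidean algorithm in ℚ[s]:
  -4s^4 + 4s^3 + 52s^2 - 4s - 48 = (-4s - 24)(s^3 - 7s^2 + 8s + 16) + (-84s^2 + 252s + 336)
  s^3 - 7s^2 + 8s + 16 = (-(1/84)s + 1/21)(-84s^2 + 252s + 336) + (0)
Last nonzero remainder: -84s^2 + 252s + 336. Dividing through by -84 gives the monic gcd s^2 - 3s - 4.
Cancel s^2 - 3s - 4 from numerator and denominator to get the reduced form.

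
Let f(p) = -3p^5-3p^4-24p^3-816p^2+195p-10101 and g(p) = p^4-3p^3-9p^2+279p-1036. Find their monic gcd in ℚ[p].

Apply the Euclidean algorithm:
  -3p^5-3p^4-24p^3-816p^2+195p-10101 = (-3p-12)(p^4-3p^3-9p^2+279p-1036) + (-87p^3-87p^2+435p-22533)
  p^4-3p^3-9p^2+279p-1036 = (-(1/87)p+4/87)(-87p^3-87p^2+435p-22533) + (0)
Last nonzero remainder: -87p^3-87p^2+435p-22533. Dividing through by -87 gives the monic gcd p^3+p^2-5p+259.

p^3+p^2-5p+259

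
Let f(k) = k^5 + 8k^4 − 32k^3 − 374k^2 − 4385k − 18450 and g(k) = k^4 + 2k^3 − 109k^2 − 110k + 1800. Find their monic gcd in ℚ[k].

k^3 + 6k^2 − 85k − 450

By polynomial division,
  k^5 + 8k^4 − 32k^3 − 374k^2 − 4385k − 18450 = (k + 6)(k^4 + 2k^3 − 109k^2 − 110k + 1800) + (65k^3 + 390k^2 − 5525k − 29250)
  k^4 + 2k^3 − 109k^2 − 110k + 1800 = ((1/65)k − 4/65)(65k^3 + 390k^2 − 5525k − 29250) + (0)
Last nonzero remainder: 65k^3 + 390k^2 − 5525k − 29250. Dividing through by 65 gives the monic gcd k^3 + 6k^2 − 85k − 450.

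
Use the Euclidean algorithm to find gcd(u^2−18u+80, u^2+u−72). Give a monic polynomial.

Apply the Euclidean algorithm:
  u^2−18u+80 = (u^2+u−72) + (−19u+152)
  u^2+u−72 = (−(1/19)u−9/19)(−19u+152) + (0)
Last nonzero remainder: −19u+152. Dividing through by −19 gives the monic gcd u−8.

u−8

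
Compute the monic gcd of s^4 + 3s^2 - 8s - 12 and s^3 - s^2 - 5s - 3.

Apply the Euclidean algorithm:
  s^4 + 3s^2 - 8s - 12 = (s + 1)(s^3 - s^2 - 5s - 3) + (9s^2 - 9)
  s^3 - s^2 - 5s - 3 = ((1/9)s - 1/9)(9s^2 - 9) + (-4s - 4)
  9s^2 - 9 = (-(9/4)s + 9/4)(-4s - 4) + (0)
Last nonzero remainder: -4s - 4. Dividing through by -4 gives the monic gcd s + 1.

s + 1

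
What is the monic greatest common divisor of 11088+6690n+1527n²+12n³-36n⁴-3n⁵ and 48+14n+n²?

By polynomial division,
  -3n⁵-36n⁴+12n³+1527n²+6690n+11088 = (-3n³+6n²+72n+231)(n²+14n+48) + (0)
The last nonzero remainder n²+14n+48 is already monic.

48+14n+n²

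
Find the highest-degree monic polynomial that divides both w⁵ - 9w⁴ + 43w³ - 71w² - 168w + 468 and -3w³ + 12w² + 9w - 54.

w³ - 4w² - 3w + 18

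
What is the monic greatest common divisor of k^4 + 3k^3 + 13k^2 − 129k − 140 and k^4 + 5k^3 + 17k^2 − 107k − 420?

Repeated division with remainder:
  k^4 + 3k^3 + 13k^2 − 129k − 140 = (k^4 + 5k^3 + 17k^2 − 107k − 420) + (−2k^3 − 4k^2 − 22k + 280)
  k^4 + 5k^3 + 17k^2 − 107k − 420 = (−(1/2)k − 3/2)(−2k^3 − 4k^2 − 22k + 280) + (0)
Last nonzero remainder: −2k^3 − 4k^2 − 22k + 280. Dividing through by −2 gives the monic gcd k^3 + 2k^2 + 11k − 140.

k^3 + 2k^2 + 11k − 140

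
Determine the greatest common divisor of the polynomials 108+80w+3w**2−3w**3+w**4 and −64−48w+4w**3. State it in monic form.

4+4w+w**2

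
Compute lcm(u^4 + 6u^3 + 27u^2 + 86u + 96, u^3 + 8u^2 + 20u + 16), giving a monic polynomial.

Repeated division with remainder:
  u^4 + 6u^3 + 27u^2 + 86u + 96 = (u - 2)(u^3 + 8u^2 + 20u + 16) + (23u^2 + 110u + 128)
  u^3 + 8u^2 + 20u + 16 = ((1/23)u + 74/529)(23u^2 + 110u + 128) + (-(504/529)u - 1008/529)
  23u^2 + 110u + 128 = (-(12167/504)u - 4232/63)(-(504/529)u - 1008/529) + (0)
Last nonzero remainder: -(504/529)u - 1008/529. Dividing through by -504/529 gives the monic gcd u + 2.
Then lcm(f, g) = f·g / gcd(f, g); expanding and making the result monic gives the answer.

u^6 + 12u^5 + 71u^4 + 296u^3 + 828u^2 + 1264u + 768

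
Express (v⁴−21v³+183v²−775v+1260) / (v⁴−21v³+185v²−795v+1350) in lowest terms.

Repeated division with remainder:
  v⁴−21v³+183v²−775v+1260 = (v⁴−21v³+185v²−795v+1350) + (−2v²+20v−90)
  v⁴−21v³+185v²−795v+1350 = (−(1/2)v²+(11/2)v−15)(−2v²+20v−90) + (0)
Last nonzero remainder: −2v²+20v−90. Dividing through by −2 gives the monic gcd v²−10v+45.
Cancel v²−10v+45 from numerator and denominator to get the reduced form.

(v²−11v+28)/(v²−11v+30)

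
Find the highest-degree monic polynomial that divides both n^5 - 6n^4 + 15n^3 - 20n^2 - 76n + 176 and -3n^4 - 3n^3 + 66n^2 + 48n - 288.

Repeated division with remainder:
  n^5 - 6n^4 + 15n^3 - 20n^2 - 76n + 176 = (-(1/3)n + 7/3)(-3n^4 - 3n^3 + 66n^2 + 48n - 288) + (44n^3 - 158n^2 - 284n + 848)
  -3n^4 - 3n^3 + 66n^2 + 48n - 288 = (-(3/44)n - 303/968)(44n^3 - 158n^2 - 284n + 848) + (-(1365/484)n^2 + (4095/242)n - 2730/121)
  44n^3 - 158n^2 - 284n + 848 = (-(21296/1365)n - 51304/1365)(-(1365/484)n^2 + (4095/242)n - 2730/121) + (0)
Last nonzero remainder: -(1365/484)n^2 + (4095/242)n - 2730/121. Dividing through by -1365/484 gives the monic gcd n^2 - 6n + 8.

n^2 - 6n + 8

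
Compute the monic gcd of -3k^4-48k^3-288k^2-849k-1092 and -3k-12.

k+4

By polynomial division,
  -3k^4-48k^3-288k^2-849k-1092 = (k^3+12k^2+48k+91)(-3k-12) + (0)
Last nonzero remainder: -3k-12. Dividing through by -3 gives the monic gcd k+4.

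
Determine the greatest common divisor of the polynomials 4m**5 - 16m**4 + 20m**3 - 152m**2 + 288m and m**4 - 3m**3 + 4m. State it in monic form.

m**2 - 2m

Repeated division with remainder:
  4m**5 - 16m**4 + 20m**3 - 152m**2 + 288m = (4m - 4)(m**4 - 3m**3 + 4m) + (8m**3 - 168m**2 + 304m)
  m**4 - 3m**3 + 4m = ((1/8)m + 9/4)(8m**3 - 168m**2 + 304m) + (340m**2 - 680m)
  8m**3 - 168m**2 + 304m = ((2/85)m - 38/85)(340m**2 - 680m) + (0)
Last nonzero remainder: 340m**2 - 680m. Dividing through by 340 gives the monic gcd m**2 - 2m.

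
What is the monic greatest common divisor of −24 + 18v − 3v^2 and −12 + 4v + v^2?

Euclidean algorithm in ℚ[v]:
  −3v^2 + 18v − 24 = (−3)(v^2 + 4v − 12) + (30v − 60)
  v^2 + 4v − 12 = ((1/30)v + 1/5)(30v − 60) + (0)
Last nonzero remainder: 30v − 60. Dividing through by 30 gives the monic gcd v − 2.

−2 + v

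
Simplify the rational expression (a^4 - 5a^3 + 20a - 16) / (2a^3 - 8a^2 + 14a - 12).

(a^3 - 3a^2 - 6a + 8)/(2a^2 - 4a + 6)

Repeated division with remainder:
  a^4 - 5a^3 + 20a - 16 = ((1/2)a - 1/2)(2a^3 - 8a^2 + 14a - 12) + (-11a^2 + 33a - 22)
  2a^3 - 8a^2 + 14a - 12 = (-(2/11)a + 2/11)(-11a^2 + 33a - 22) + (4a - 8)
  -11a^2 + 33a - 22 = (-(11/4)a + 11/4)(4a - 8) + (0)
Last nonzero remainder: 4a - 8. Dividing through by 4 gives the monic gcd a - 2.
Cancel a - 2 from numerator and denominator to get the reduced form.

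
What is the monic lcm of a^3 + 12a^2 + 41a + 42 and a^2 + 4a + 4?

a^4 + 14a^3 + 65a^2 + 124a + 84

Euclidean algorithm in ℚ[a]:
  a^3 + 12a^2 + 41a + 42 = (a + 8)(a^2 + 4a + 4) + (5a + 10)
  a^2 + 4a + 4 = ((1/5)a + 2/5)(5a + 10) + (0)
Last nonzero remainder: 5a + 10. Dividing through by 5 gives the monic gcd a + 2.
Then lcm(f, g) = f·g / gcd(f, g); expanding and making the result monic gives the answer.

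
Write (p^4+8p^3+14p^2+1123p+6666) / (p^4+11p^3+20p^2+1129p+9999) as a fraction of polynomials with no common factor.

(p+6)/(p+9)

Euclidean algorithm in ℚ[p]:
  p^4+8p^3+14p^2+1123p+6666 = (p^4+11p^3+20p^2+1129p+9999) + (-3p^3-6p^2-6p-3333)
  p^4+11p^3+20p^2+1129p+9999 = (-(1/3)p-3)(-3p^3-6p^2-6p-3333) + (0)
Last nonzero remainder: -3p^3-6p^2-6p-3333. Dividing through by -3 gives the monic gcd p^3+2p^2+2p+1111.
Cancel p^3+2p^2+2p+1111 from numerator and denominator to get the reduced form.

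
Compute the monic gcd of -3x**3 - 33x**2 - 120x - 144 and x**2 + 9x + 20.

x + 4

By polynomial division,
  -3x**3 - 33x**2 - 120x - 144 = (-3x - 6)(x**2 + 9x + 20) + (-6x - 24)
  x**2 + 9x + 20 = (-(1/6)x - 5/6)(-6x - 24) + (0)
Last nonzero remainder: -6x - 24. Dividing through by -6 gives the monic gcd x + 4.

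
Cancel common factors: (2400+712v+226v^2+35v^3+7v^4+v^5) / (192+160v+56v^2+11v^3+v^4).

(150+7v+3v^2+v^3)/(12+7v+v^2)

Euclidean algorithm in ℚ[v]:
  v^5+7v^4+35v^3+226v^2+712v+2400 = (v-4)(v^4+11v^3+56v^2+160v+192) + (23v^3+290v^2+1160v+3168)
  v^4+11v^3+56v^2+160v+192 = ((1/23)v-37/529)(23v^3+290v^2+1160v+3168) + ((13674/529)v^2+(54696/529)v+218784/529)
  23v^3+290v^2+1160v+3168 = ((12167/13674)v+17457/2279)((13674/529)v^2+(54696/529)v+218784/529) + (0)
Last nonzero remainder: (13674/529)v^2+(54696/529)v+218784/529. Dividing through by 13674/529 gives the monic gcd v^2+4v+16.
Cancel v^2+4v+16 from numerator and denominator to get the reduced form.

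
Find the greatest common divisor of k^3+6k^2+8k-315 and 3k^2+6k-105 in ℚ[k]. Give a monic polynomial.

Euclidean algorithm in ℚ[k]:
  k^3+6k^2+8k-315 = ((1/3)k+4/3)(3k^2+6k-105) + (35k-175)
  3k^2+6k-105 = ((3/35)k+3/5)(35k-175) + (0)
Last nonzero remainder: 35k-175. Dividing through by 35 gives the monic gcd k-5.

k-5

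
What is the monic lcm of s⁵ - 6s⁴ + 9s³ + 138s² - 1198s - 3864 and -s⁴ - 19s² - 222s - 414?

Repeated division with remainder:
  s⁵ - 6s⁴ + 9s³ + 138s² - 1198s - 3864 = (-s + 6)(-s⁴ - 19s² - 222s - 414) + (-10s³ + 30s² - 280s - 1380)
  -s⁴ - 19s² - 222s - 414 = ((1/10)s + 3/10)(-10s³ + 30s² - 280s - 1380) + (0)
Last nonzero remainder: -10s³ + 30s² - 280s - 1380. Dividing through by -10 gives the monic gcd s³ - 3s² + 28s + 138.
Then lcm(f, g) = f·g / gcd(f, g); expanding and making the result monic gives the answer.

s⁶ - 3s⁵ - 9s⁴ + 165s³ - 784s² - 7458s - 11592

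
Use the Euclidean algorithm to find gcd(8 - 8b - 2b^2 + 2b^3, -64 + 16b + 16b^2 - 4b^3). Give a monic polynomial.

-4 + b^2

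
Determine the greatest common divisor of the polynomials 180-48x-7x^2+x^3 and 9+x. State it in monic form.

1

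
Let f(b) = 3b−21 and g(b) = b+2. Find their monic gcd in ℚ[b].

Apply the Euclidean algorithm:
  3b−21 = (3)(b+2) + (−27)
  b+2 = (−(1/27)b−2/27)(−27) + (0)
The last nonzero remainder is the constant −27, so the polynomials are coprime and gcd = 1.

1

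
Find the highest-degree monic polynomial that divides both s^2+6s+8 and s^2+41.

By polynomial division,
  s^2+6s+8 = (s^2+41) + (6s-33)
  s^2+41 = ((1/6)s+11/12)(6s-33) + (285/4)
  6s-33 = ((8/95)s-44/95)(285/4) + (0)
The last nonzero remainder is the constant 285/4, so the polynomials are coprime and gcd = 1.

1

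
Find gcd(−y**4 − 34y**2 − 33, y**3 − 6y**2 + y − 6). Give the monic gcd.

y**2 + 1

Euclidean algorithm in ℚ[y]:
  −y**4 − 34y**2 − 33 = (−y − 6)(y**3 − 6y**2 + y − 6) + (−69y**2 − 69)
  y**3 − 6y**2 + y − 6 = (−(1/69)y + 2/23)(−69y**2 − 69) + (0)
Last nonzero remainder: −69y**2 − 69. Dividing through by −69 gives the monic gcd y**2 + 1.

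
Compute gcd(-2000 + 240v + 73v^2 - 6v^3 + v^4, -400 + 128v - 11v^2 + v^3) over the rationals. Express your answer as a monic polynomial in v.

By polynomial division,
  v^4 - 6v^3 + 73v^2 + 240v - 2000 = (v + 5)(v^3 - 11v^2 + 128v - 400) + (0)
The last nonzero remainder v^3 - 11v^2 + 128v - 400 is already monic.

-400 + 128v - 11v^2 + v^3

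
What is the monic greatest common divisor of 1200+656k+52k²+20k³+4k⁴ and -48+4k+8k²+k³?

6+k

Apply the Euclidean algorithm:
  4k⁴+20k³+52k²+656k+1200 = (4k-12)(k³+8k²+4k-48) + (132k²+896k+624)
  k³+8k²+4k-48 = ((1/132)k+10/1089)(132k²+896k+624) + (-(9752/1089)k-19504/363)
  132k²+896k+624 = (-(35937/2438)k-14157/1219)(-(9752/1089)k-19504/363) + (0)
Last nonzero remainder: -(9752/1089)k-19504/363. Dividing through by -9752/1089 gives the monic gcd k+6.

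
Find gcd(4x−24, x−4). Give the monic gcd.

Apply the Euclidean algorithm:
  4x−24 = (4)(x−4) + (−8)
  x−4 = (−(1/8)x+1/2)(−8) + (0)
The last nonzero remainder is the constant −8, so the polynomials are coprime and gcd = 1.

1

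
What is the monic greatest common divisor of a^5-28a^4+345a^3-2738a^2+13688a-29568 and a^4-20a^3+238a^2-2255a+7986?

a^2-17a+66

Apply the Euclidean algorithm:
  a^5-28a^4+345a^3-2738a^2+13688a-29568 = (a-8)(a^4-20a^3+238a^2-2255a+7986) + (-53a^3+1421a^2-12338a+34320)
  a^4-20a^3+238a^2-2255a+7986 = (-(1/53)a-361/2809)(-53a^3+1421a^2-12338a+34320) + ((527609/2809)a^2-(8969353/2809)a+34822194/2809)
  -53a^3+1421a^2-12338a+34320 = (-(148877/527609)a+1460680/527609)((527609/2809)a^2-(8969353/2809)a+34822194/2809) + (0)
Last nonzero remainder: (527609/2809)a^2-(8969353/2809)a+34822194/2809. Dividing through by 527609/2809 gives the monic gcd a^2-17a+66.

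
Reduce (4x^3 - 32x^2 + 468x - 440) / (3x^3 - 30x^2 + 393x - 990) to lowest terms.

Repeated division with remainder:
  4x^3 - 32x^2 + 468x - 440 = (4/3)(3x^3 - 30x^2 + 393x - 990) + (8x^2 - 56x + 880)
  3x^3 - 30x^2 + 393x - 990 = ((3/8)x - 9/8)(8x^2 - 56x + 880) + (0)
Last nonzero remainder: 8x^2 - 56x + 880. Dividing through by 8 gives the monic gcd x^2 - 7x + 110.
Cancel x^2 - 7x + 110 from numerator and denominator to get the reduced form.

(4x - 4)/(3x - 9)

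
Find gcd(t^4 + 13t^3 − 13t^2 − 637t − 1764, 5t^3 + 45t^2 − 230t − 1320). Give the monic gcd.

t + 4

Apply the Euclidean algorithm:
  t^4 + 13t^3 − 13t^2 − 637t − 1764 = ((1/5)t + 4/5)(5t^3 + 45t^2 − 230t − 1320) + (−3t^2 − 189t − 708)
  5t^3 + 45t^2 − 230t − 1320 = (−(5/3)t + 90)(−3t^2 − 189t − 708) + (15600t + 62400)
  −3t^2 − 189t − 708 = (−(1/5200)t − 59/5200)(15600t + 62400) + (0)
Last nonzero remainder: 15600t + 62400. Dividing through by 15600 gives the monic gcd t + 4.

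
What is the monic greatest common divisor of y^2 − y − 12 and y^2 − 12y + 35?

Repeated division with remainder:
  y^2 − y − 12 = (y^2 − 12y + 35) + (11y − 47)
  y^2 − 12y + 35 = ((1/11)y − 85/121)(11y − 47) + (240/121)
  11y − 47 = ((1331/240)y − 5687/240)(240/121) + (0)
The last nonzero remainder is the constant 240/121, so the polynomials are coprime and gcd = 1.

1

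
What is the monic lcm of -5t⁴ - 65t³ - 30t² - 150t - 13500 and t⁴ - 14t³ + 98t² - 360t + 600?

t⁶ + 5t⁵ - 78t⁴ + 242t³ + 2580t² - 21000t + 54000

Repeated division with remainder:
  -5t⁴ - 65t³ - 30t² - 150t - 13500 = (-5)(t⁴ - 14t³ + 98t² - 360t + 600) + (-135t³ + 460t² - 1950t - 10500)
  t⁴ - 14t³ + 98t² - 360t + 600 = (-(1/135)t + 286/3645)(-135t³ + 460t² - 1950t - 10500) + ((34600/729)t² - (69200/243)t + 346000/243)
  -135t³ + 460t² - 1950t - 10500 = (-(19683/6920)t - 5103/692)((34600/729)t² - (69200/243)t + 346000/243) + (0)
Last nonzero remainder: (34600/729)t² - (69200/243)t + 346000/243. Dividing through by 34600/729 gives the monic gcd t² - 6t + 30.
Then lcm(f, g) = f·g / gcd(f, g); expanding and making the result monic gives the answer.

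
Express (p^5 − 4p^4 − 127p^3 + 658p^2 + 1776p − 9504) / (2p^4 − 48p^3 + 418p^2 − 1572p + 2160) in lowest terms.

Apply the Euclidean algorithm:
  p^5 − 4p^4 − 127p^3 + 658p^2 + 1776p − 9504 = ((1/2)p + 10)(2p^4 − 48p^3 + 418p^2 − 1572p + 2160) + (144p^3 − 2736p^2 + 16416p − 31104)
  2p^4 − 48p^3 + 418p^2 − 1572p + 2160 = ((1/72)p − 5/72)(144p^3 − 2736p^2 + 16416p − 31104) + (0)
Last nonzero remainder: 144p^3 − 2736p^2 + 16416p − 31104. Dividing through by 144 gives the monic gcd p^3 − 19p^2 + 114p − 216.
Cancel p^3 − 19p^2 + 114p − 216 from numerator and denominator to get the reduced form.

(p^2 + 15p + 44)/(2p − 10)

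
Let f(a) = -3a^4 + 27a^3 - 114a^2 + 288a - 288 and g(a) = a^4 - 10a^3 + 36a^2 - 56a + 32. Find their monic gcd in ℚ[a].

By polynomial division,
  -3a^4 + 27a^3 - 114a^2 + 288a - 288 = (-3)(a^4 - 10a^3 + 36a^2 - 56a + 32) + (-3a^3 - 6a^2 + 120a - 192)
  a^4 - 10a^3 + 36a^2 - 56a + 32 = (-(1/3)a + 4)(-3a^3 - 6a^2 + 120a - 192) + (100a^2 - 600a + 800)
  -3a^3 - 6a^2 + 120a - 192 = (-(3/100)a - 6/25)(100a^2 - 600a + 800) + (0)
Last nonzero remainder: 100a^2 - 600a + 800. Dividing through by 100 gives the monic gcd a^2 - 6a + 8.

a^2 - 6a + 8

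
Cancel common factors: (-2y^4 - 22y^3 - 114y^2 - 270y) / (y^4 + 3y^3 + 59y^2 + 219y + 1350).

(-2y^2 - 10y)/(y^2 - 3y + 50)

Repeated division with remainder:
  -2y^4 - 22y^3 - 114y^2 - 270y = (-2)(y^4 + 3y^3 + 59y^2 + 219y + 1350) + (-16y^3 + 4y^2 + 168y + 2700)
  y^4 + 3y^3 + 59y^2 + 219y + 1350 = (-(1/16)y - 13/64)(-16y^3 + 4y^2 + 168y + 2700) + ((1125/16)y^2 + (3375/8)y + 30375/16)
  -16y^3 + 4y^2 + 168y + 2700 = (-(256/1125)y + 64/45)((1125/16)y^2 + (3375/8)y + 30375/16) + (0)
Last nonzero remainder: (1125/16)y^2 + (3375/8)y + 30375/16. Dividing through by 1125/16 gives the monic gcd y^2 + 6y + 27.
Cancel y^2 + 6y + 27 from numerator and denominator to get the reduced form.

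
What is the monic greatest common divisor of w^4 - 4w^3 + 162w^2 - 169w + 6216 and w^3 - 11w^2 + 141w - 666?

w^2 - 5w + 111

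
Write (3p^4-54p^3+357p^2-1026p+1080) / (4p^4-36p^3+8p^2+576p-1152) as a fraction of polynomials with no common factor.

Repeated division with remainder:
  3p^4-54p^3+357p^2-1026p+1080 = (3/4)(4p^4-36p^3+8p^2+576p-1152) + (-27p^3+351p^2-1458p+1944)
  4p^4-36p^3+8p^2+576p-1152 = (-(4/27)p-16/27)(-27p^3+351p^2-1458p+1944) + (0)
Last nonzero remainder: -27p^3+351p^2-1458p+1944. Dividing through by -27 gives the monic gcd p^3-13p^2+54p-72.
Cancel p^3-13p^2+54p-72 from numerator and denominator to get the reduced form.

(3p-15)/(4p+16)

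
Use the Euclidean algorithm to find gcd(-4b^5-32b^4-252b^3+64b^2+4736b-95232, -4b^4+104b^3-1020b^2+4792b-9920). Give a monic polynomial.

Repeated division with remainder:
  -4b^5-32b^4-252b^3+64b^2+4736b-95232 = (b+34)(-4b^4+104b^3-1020b^2+4792b-9920) + (-2768b^3+29952b^2-148272b+242048)
  -4b^4+104b^3-1020b^2+4792b-9920 = ((1/692)b-1313/59858)(-2768b^3+29952b^2-148272b+242048) + (-(4451328/29929)b^2+(35610624/29929)b-137991168/29929)
  -2768b^3+29952b^2-148272b+242048 = ((5177717/278208)b-1825669/34776)(-(4451328/29929)b^2+(35610624/29929)b-137991168/29929) + (0)
Last nonzero remainder: -(4451328/29929)b^2+(35610624/29929)b-137991168/29929. Dividing through by -4451328/29929 gives the monic gcd b^2-8b+31.

b^2-8b+31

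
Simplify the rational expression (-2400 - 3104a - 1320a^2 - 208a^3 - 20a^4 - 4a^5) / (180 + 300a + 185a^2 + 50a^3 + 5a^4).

(-200 + 8a - 4a^2)/(15 + 5a)

By polynomial division,
  -4a^5 - 20a^4 - 208a^3 - 1320a^2 - 3104a - 2400 = (-(4/5)a + 4)(5a^4 + 50a^3 + 185a^2 + 300a + 180) + (-260a^3 - 1820a^2 - 4160a - 3120)
  5a^4 + 50a^3 + 185a^2 + 300a + 180 = (-(1/52)a - 3/52)(-260a^3 - 1820a^2 - 4160a - 3120) + (0)
Last nonzero remainder: -260a^3 - 1820a^2 - 4160a - 3120. Dividing through by -260 gives the monic gcd a^3 + 7a^2 + 16a + 12.
Cancel a^3 + 7a^2 + 16a + 12 from numerator and denominator to get the reduced form.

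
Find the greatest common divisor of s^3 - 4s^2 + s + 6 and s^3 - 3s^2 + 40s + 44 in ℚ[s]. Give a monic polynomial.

Euclidean algorithm in ℚ[s]:
  s^3 - 4s^2 + s + 6 = (s^3 - 3s^2 + 40s + 44) + (-s^2 - 39s - 38)
  s^3 - 3s^2 + 40s + 44 = (-s + 42)(-s^2 - 39s - 38) + (1640s + 1640)
  -s^2 - 39s - 38 = (-(1/1640)s - 19/820)(1640s + 1640) + (0)
Last nonzero remainder: 1640s + 1640. Dividing through by 1640 gives the monic gcd s + 1.

s + 1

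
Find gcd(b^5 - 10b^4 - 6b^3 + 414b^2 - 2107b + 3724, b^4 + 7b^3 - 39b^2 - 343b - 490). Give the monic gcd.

b^2 - 49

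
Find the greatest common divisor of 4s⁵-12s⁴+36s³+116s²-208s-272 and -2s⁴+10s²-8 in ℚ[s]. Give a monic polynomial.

s³+s²-4s-4

By polynomial division,
  4s⁵-12s⁴+36s³+116s²-208s-272 = (-2s+6)(-2s⁴+10s²-8) + (56s³+56s²-224s-224)
  -2s⁴+10s²-8 = (-(1/28)s+1/28)(56s³+56s²-224s-224) + (0)
Last nonzero remainder: 56s³+56s²-224s-224. Dividing through by 56 gives the monic gcd s³+s²-4s-4.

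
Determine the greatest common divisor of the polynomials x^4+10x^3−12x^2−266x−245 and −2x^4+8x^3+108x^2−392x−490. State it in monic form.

x^3+3x^2−33x−35

By polynomial division,
  x^4+10x^3−12x^2−266x−245 = (−1/2)(−2x^4+8x^3+108x^2−392x−490) + (14x^3+42x^2−462x−490)
  −2x^4+8x^3+108x^2−392x−490 = (−(1/7)x+1)(14x^3+42x^2−462x−490) + (0)
Last nonzero remainder: 14x^3+42x^2−462x−490. Dividing through by 14 gives the monic gcd x^3+3x^2−33x−35.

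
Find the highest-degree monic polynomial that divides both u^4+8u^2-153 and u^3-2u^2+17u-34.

Repeated division with remainder:
  u^4+8u^2-153 = (u+2)(u^3-2u^2+17u-34) + (-5u^2-85)
  u^3-2u^2+17u-34 = (-(1/5)u+2/5)(-5u^2-85) + (0)
Last nonzero remainder: -5u^2-85. Dividing through by -5 gives the monic gcd u^2+17.

u^2+17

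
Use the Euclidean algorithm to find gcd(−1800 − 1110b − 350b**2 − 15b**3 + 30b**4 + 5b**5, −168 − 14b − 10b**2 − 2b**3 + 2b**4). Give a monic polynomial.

−12 − b + b**2

By polynomial division,
  5b**5 + 30b**4 − 15b**3 − 350b**2 − 1110b − 1800 = ((5/2)b + 35/2)(2b**4 − 2b**3 − 10b**2 − 14b − 168) + (45b**3 − 140b**2 − 445b + 1140)
  2b**4 − 2b**3 − 10b**2 − 14b − 168 = ((2/45)b + 38/405)(45b**3 − 140b**2 − 445b + 1140) + ((1856/81)b**2 − (1856/81)b − 7424/27)
  45b**3 − 140b**2 − 445b + 1140 = ((3645/1856)b − 7695/1856)((1856/81)b**2 − (1856/81)b − 7424/27) + (0)
Last nonzero remainder: (1856/81)b**2 − (1856/81)b − 7424/27. Dividing through by 1856/81 gives the monic gcd b**2 − b − 12.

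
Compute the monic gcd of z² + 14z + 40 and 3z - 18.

1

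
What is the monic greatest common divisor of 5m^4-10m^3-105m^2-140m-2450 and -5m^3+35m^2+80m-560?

m-7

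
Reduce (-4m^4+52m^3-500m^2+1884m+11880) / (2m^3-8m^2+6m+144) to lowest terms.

Euclidean algorithm in ℚ[m]:
  -4m^4+52m^3-500m^2+1884m+11880 = (-2m+18)(2m^3-8m^2+6m+144) + (-344m^2+2064m+9288)
  2m^3-8m^2+6m+144 = (-(1/172)m-1/86)(-344m^2+2064m+9288) + (84m+252)
  -344m^2+2064m+9288 = (-(86/21)m+258/7)(84m+252) + (0)
Last nonzero remainder: 84m+252. Dividing through by 84 gives the monic gcd m+3.
Cancel m+3 from numerator and denominator to get the reduced form.

(-2m^3+32m^2-346m+1980)/(m^2-7m+24)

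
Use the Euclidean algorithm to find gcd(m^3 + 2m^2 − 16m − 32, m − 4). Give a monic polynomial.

Repeated division with remainder:
  m^3 + 2m^2 − 16m − 32 = (m^2 + 6m + 8)(m − 4) + (0)
The last nonzero remainder m − 4 is already monic.

m − 4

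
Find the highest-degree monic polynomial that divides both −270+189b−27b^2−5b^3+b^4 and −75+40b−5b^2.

By polynomial division,
  b^4−5b^3−27b^2+189b−270 = (−(1/5)b^2−(3/5)b+18/5)(−5b^2+40b−75) + (0)
Last nonzero remainder: −5b^2+40b−75. Dividing through by −5 gives the monic gcd b^2−8b+15.

15−8b+b^2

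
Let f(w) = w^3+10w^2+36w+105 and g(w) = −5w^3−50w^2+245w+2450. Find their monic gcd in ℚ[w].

Euclidean algorithm in ℚ[w]:
  w^3+10w^2+36w+105 = (−1/5)(−5w^3−50w^2+245w+2450) + (85w+595)
  −5w^3−50w^2+245w+2450 = (−(1/17)w^2−(3/17)w+70/17)(85w+595) + (0)
Last nonzero remainder: 85w+595. Dividing through by 85 gives the monic gcd w+7.

w+7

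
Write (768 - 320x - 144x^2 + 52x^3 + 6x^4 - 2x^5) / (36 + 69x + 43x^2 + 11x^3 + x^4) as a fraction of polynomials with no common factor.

Apply the Euclidean algorithm:
  -2x^5 + 6x^4 + 52x^3 - 144x^2 - 320x + 768 = (-2x + 28)(x^4 + 11x^3 + 43x^2 + 69x + 36) + (-170x^3 - 1210x^2 - 2180x - 240)
  x^4 + 11x^3 + 43x^2 + 69x + 36 = (-(1/170)x - 33/1445)(-170x^3 - 1210x^2 - 2180x - 240) + ((735/289)x^2 + (5145/289)x + 8820/289)
  -170x^3 - 1210x^2 - 2180x - 240 = (-(9826/147)x - 1156/147)((735/289)x^2 + (5145/289)x + 8820/289) + (0)
Last nonzero remainder: (735/289)x^2 + (5145/289)x + 8820/289. Dividing through by 735/289 gives the monic gcd x^2 + 7x + 12.
Cancel x^2 + 7x + 12 from numerator and denominator to get the reduced form.

(64 - 64x + 20x^2 - 2x^3)/(3 + 4x + x^2)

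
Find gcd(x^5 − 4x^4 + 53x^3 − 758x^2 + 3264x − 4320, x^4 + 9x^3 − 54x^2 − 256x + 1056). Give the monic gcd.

x^2 − 8x + 16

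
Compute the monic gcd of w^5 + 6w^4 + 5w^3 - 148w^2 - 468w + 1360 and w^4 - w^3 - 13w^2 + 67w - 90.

w^2 + 3w - 10

Repeated division with remainder:
  w^5 + 6w^4 + 5w^3 - 148w^2 - 468w + 1360 = (w + 7)(w^4 - w^3 - 13w^2 + 67w - 90) + (25w^3 - 124w^2 - 847w + 1990)
  w^4 - w^3 - 13w^2 + 67w - 90 = ((1/25)w + 99/625)(25w^3 - 124w^2 - 847w + 1990) + ((25326/625)w^2 + (75978/625)w - 50652/125)
  25w^3 - 124w^2 - 847w + 1990 = ((15625/25326)w - 124375/25326)((25326/625)w^2 + (75978/625)w - 50652/125) + (0)
Last nonzero remainder: (25326/625)w^2 + (75978/625)w - 50652/125. Dividing through by 25326/625 gives the monic gcd w^2 + 3w - 10.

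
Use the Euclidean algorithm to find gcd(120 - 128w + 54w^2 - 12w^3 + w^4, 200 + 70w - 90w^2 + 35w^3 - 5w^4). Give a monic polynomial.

By polynomial division,
  w^4 - 12w^3 + 54w^2 - 128w + 120 = (-1/5)(-5w^4 + 35w^3 - 90w^2 + 70w + 200) + (-5w^3 + 36w^2 - 114w + 160)
  -5w^4 + 35w^3 - 90w^2 + 70w + 200 = (w + 1/5)(-5w^3 + 36w^2 - 114w + 160) + ((84/5)w^2 - (336/5)w + 168)
  -5w^3 + 36w^2 - 114w + 160 = (-(25/84)w + 20/21)((84/5)w^2 - (336/5)w + 168) + (0)
Last nonzero remainder: (84/5)w^2 - (336/5)w + 168. Dividing through by 84/5 gives the monic gcd w^2 - 4w + 10.

10 - 4w + w^2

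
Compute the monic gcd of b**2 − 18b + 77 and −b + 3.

Apply the Euclidean algorithm:
  b**2 − 18b + 77 = (−b + 15)(−b + 3) + (32)
  −b + 3 = (−(1/32)b + 3/32)(32) + (0)
The last nonzero remainder is the constant 32, so the polynomials are coprime and gcd = 1.

1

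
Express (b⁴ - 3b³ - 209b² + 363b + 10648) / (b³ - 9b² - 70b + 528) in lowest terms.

Apply the Euclidean algorithm:
  b⁴ - 3b³ - 209b² + 363b + 10648 = (b + 6)(b³ - 9b² - 70b + 528) + (-85b² + 255b + 7480)
  b³ - 9b² - 70b + 528 = (-(1/85)b + 6/85)(-85b² + 255b + 7480) + (0)
Last nonzero remainder: -85b² + 255b + 7480. Dividing through by -85 gives the monic gcd b² - 3b - 88.
Cancel b² - 3b - 88 from numerator and denominator to get the reduced form.

(b² - 121)/(b - 6)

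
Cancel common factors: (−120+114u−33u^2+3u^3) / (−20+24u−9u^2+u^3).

Repeated division with remainder:
  3u^3−33u^2+114u−120 = (3)(u^3−9u^2+24u−20) + (−6u^2+42u−60)
  u^3−9u^2+24u−20 = (−(1/6)u+1/3)(−6u^2+42u−60) + (0)
Last nonzero remainder: −6u^2+42u−60. Dividing through by −6 gives the monic gcd u^2−7u+10.
Cancel u^2−7u+10 from numerator and denominator to get the reduced form.

(−12+3u)/(−2+u)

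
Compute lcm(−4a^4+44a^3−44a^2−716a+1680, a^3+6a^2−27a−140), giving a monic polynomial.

a^5−4a^4−66a^3+256a^2+833a−2940

Euclidean algorithm in ℚ[a]:
  −4a^4+44a^3−44a^2−716a+1680 = (−4a+68)(a^3+6a^2−27a−140) + (−560a^2+560a+11200)
  a^3+6a^2−27a−140 = (−(1/560)a−1/80)(−560a^2+560a+11200) + (0)
Last nonzero remainder: −560a^2+560a+11200. Dividing through by −560 gives the monic gcd a^2−a−20.
Then lcm(f, g) = f·g / gcd(f, g); expanding and making the result monic gives the answer.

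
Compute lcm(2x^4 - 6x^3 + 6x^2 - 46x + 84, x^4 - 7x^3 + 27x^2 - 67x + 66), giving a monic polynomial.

By polynomial division,
  2x^4 - 6x^3 + 6x^2 - 46x + 84 = (2)(x^4 - 7x^3 + 27x^2 - 67x + 66) + (8x^3 - 48x^2 + 88x - 48)
  x^4 - 7x^3 + 27x^2 - 67x + 66 = ((1/8)x - 1/8)(8x^3 - 48x^2 + 88x - 48) + (10x^2 - 50x + 60)
  8x^3 - 48x^2 + 88x - 48 = ((4/5)x - 4/5)(10x^2 - 50x + 60) + (0)
Last nonzero remainder: 10x^2 - 50x + 60. Dividing through by 10 gives the monic gcd x^2 - 5x + 6.
Then lcm(f, g) = f·g / gcd(f, g); expanding and making the result monic gives the answer.

x^6 - 5x^5 + 20x^4 - 62x^3 + 121x^2 - 337x + 462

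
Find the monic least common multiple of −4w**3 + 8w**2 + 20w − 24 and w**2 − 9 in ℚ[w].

By polynomial division,
  −4w**3 + 8w**2 + 20w − 24 = (−4w + 8)(w**2 − 9) + (−16w + 48)
  w**2 − 9 = (−(1/16)w − 3/16)(−16w + 48) + (0)
Last nonzero remainder: −16w + 48. Dividing through by −16 gives the monic gcd w − 3.
Then lcm(f, g) = f·g / gcd(f, g); expanding and making the result monic gives the answer.

w**4 + w**3 − 11w**2 − 9w + 18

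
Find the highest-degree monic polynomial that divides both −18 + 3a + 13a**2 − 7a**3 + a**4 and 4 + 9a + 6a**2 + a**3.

By polynomial division,
  a**4 − 7a**3 + 13a**2 + 3a − 18 = (a − 13)(a**3 + 6a**2 + 9a + 4) + (82a**2 + 116a + 34)
  a**3 + 6a**2 + 9a + 4 = ((1/82)a + 94/1681)(82a**2 + 116a + 34) + ((3528/1681)a + 3528/1681)
  82a**2 + 116a + 34 = ((68921/1764)a + 28577/1764)((3528/1681)a + 3528/1681) + (0)
Last nonzero remainder: (3528/1681)a + 3528/1681. Dividing through by 3528/1681 gives the monic gcd a + 1.

1 + a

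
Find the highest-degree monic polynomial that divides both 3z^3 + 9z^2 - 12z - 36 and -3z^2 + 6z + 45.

z + 3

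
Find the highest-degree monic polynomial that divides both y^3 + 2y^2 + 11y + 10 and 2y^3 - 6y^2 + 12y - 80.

Euclidean algorithm in ℚ[y]:
  y^3 + 2y^2 + 11y + 10 = (1/2)(2y^3 - 6y^2 + 12y - 80) + (5y^2 + 5y + 50)
  2y^3 - 6y^2 + 12y - 80 = ((2/5)y - 8/5)(5y^2 + 5y + 50) + (0)
Last nonzero remainder: 5y^2 + 5y + 50. Dividing through by 5 gives the monic gcd y^2 + y + 10.

y^2 + y + 10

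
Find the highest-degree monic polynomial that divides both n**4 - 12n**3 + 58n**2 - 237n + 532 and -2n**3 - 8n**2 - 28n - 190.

By polynomial division,
  n**4 - 12n**3 + 58n**2 - 237n + 532 = (-(1/2)n + 8)(-2n**3 - 8n**2 - 28n - 190) + (108n**2 - 108n + 2052)
  -2n**3 - 8n**2 - 28n - 190 = (-(1/54)n - 5/54)(108n**2 - 108n + 2052) + (0)
Last nonzero remainder: 108n**2 - 108n + 2052. Dividing through by 108 gives the monic gcd n**2 - n + 19.

n**2 - n + 19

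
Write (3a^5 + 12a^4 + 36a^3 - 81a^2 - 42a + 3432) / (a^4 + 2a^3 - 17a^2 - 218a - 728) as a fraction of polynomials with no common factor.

By polynomial division,
  3a^5 + 12a^4 + 36a^3 - 81a^2 - 42a + 3432 = (3a + 6)(a^4 + 2a^3 - 17a^2 - 218a - 728) + (75a^3 + 675a^2 + 3450a + 7800)
  a^4 + 2a^3 - 17a^2 - 218a - 728 = ((1/75)a - 7/75)(75a^3 + 675a^2 + 3450a + 7800) + (0)
Last nonzero remainder: 75a^3 + 675a^2 + 3450a + 7800. Dividing through by 75 gives the monic gcd a^3 + 9a^2 + 46a + 104.
Cancel a^3 + 9a^2 + 46a + 104 from numerator and denominator to get the reduced form.

(3a^2 - 15a + 33)/(a - 7)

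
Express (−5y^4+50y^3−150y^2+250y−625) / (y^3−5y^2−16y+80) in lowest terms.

(−5y^3+25y^2−25y+125)/(y^2−16)

By polynomial division,
  −5y^4+50y^3−150y^2+250y−625 = (−5y+25)(y^3−5y^2−16y+80) + (−105y^2+1050y−2625)
  y^3−5y^2−16y+80 = (−(1/105)y−1/21)(−105y^2+1050y−2625) + (9y−45)
  −105y^2+1050y−2625 = (−(35/3)y+175/3)(9y−45) + (0)
Last nonzero remainder: 9y−45. Dividing through by 9 gives the monic gcd y−5.
Cancel y−5 from numerator and denominator to get the reduced form.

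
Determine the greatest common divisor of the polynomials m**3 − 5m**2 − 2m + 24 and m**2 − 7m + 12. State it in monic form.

By polynomial division,
  m**3 − 5m**2 − 2m + 24 = (m + 2)(m**2 − 7m + 12) + (0)
The last nonzero remainder m**2 − 7m + 12 is already monic.

m**2 − 7m + 12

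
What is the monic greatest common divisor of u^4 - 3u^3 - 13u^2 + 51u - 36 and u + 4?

u + 4

Euclidean algorithm in ℚ[u]:
  u^4 - 3u^3 - 13u^2 + 51u - 36 = (u^3 - 7u^2 + 15u - 9)(u + 4) + (0)
The last nonzero remainder u + 4 is already monic.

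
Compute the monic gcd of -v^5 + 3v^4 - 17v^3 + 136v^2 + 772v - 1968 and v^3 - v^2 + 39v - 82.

v^3 - v^2 + 39v - 82

By polynomial division,
  -v^5 + 3v^4 - 17v^3 + 136v^2 + 772v - 1968 = (-v^2 + 2v + 24)(v^3 - v^2 + 39v - 82) + (0)
The last nonzero remainder v^3 - v^2 + 39v - 82 is already monic.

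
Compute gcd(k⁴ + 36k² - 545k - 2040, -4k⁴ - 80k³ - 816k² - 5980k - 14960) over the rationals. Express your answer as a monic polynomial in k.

Repeated division with remainder:
  k⁴ + 36k² - 545k - 2040 = (-1/4)(-4k⁴ - 80k³ - 816k² - 5980k - 14960) + (-20k³ - 168k² - 2040k - 5780)
  -4k⁴ - 80k³ - 816k² - 5980k - 14960 = ((1/5)k + 58/25)(-20k³ - 168k² - 2040k - 5780) + (-(456/25)k² - (456/5)k - 7752/5)
  -20k³ - 168k² - 2040k - 5780 = ((125/114)k + 425/114)(-(456/25)k² - (456/5)k - 7752/5) + (0)
Last nonzero remainder: -(456/25)k² - (456/5)k - 7752/5. Dividing through by -456/25 gives the monic gcd k² + 5k + 85.

k² + 5k + 85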